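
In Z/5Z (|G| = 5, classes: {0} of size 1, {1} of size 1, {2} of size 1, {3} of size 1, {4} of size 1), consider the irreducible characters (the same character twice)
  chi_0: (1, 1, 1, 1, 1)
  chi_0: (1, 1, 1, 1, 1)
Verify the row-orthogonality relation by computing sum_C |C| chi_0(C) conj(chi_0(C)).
Sum = 5 = |G| = 5; so <chi_0, chi_0> = 1 (norm-1 confirms irreducibility).

Details: Compute term by term over conjugacy classes (|C| * chi_0(C) * conj(chi_0(C))):
  1*(1)*conj(1) + 1*(1)*conj(1) + 1*(1)*conj(1) + 1*(1)*conj(1) + 1*(1)*conj(1)
  = (1) + (1) + (1) + (1) + (1)
  = 5.
(Exp terms are combined using exp(i*s)*conj(exp(i*t)) = exp(i*(s-t)), and sums of them are collapsed using the identity that for every m > 1 the m distinct m-th roots of unity sum to 0, e.g. 1 + exp(2*I*pi/3) + exp(-2*I*pi/3) = 0.)
Dividing by |G| = 5 gives 5/5 = 1, matching the row-orthogonality relation <chi_0, chi_0> = [chi_0 = chi_0].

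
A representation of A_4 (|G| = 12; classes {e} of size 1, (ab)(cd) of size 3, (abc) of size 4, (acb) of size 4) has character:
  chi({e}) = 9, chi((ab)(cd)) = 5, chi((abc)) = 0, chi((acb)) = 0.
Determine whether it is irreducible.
Not irreducible (reducible): <chi, chi> = 13 > 1.

Derivation: <chi, chi> = (1/|G|) sum_C |C| * |chi(C)|^2 = (1/12)[1*|9|^2 + 3*|5|^2 + 4*|0|^2 + 4*|0|^2]
  = (1/12)[(81) + (75) + (0) + (0)] = 156/12 = 13.
(Exp terms are combined using exp(i*s)*conj(exp(i*t)) = exp(i*(s-t)), and sums of them are collapsed using the identity that for every m > 1 the m distinct m-th roots of unity sum to 0, e.g. 1 + exp(2*I*pi/3) + exp(-2*I*pi/3) = 0.)
A character is irreducible iff <chi, chi> = 1, so this representation is reducible.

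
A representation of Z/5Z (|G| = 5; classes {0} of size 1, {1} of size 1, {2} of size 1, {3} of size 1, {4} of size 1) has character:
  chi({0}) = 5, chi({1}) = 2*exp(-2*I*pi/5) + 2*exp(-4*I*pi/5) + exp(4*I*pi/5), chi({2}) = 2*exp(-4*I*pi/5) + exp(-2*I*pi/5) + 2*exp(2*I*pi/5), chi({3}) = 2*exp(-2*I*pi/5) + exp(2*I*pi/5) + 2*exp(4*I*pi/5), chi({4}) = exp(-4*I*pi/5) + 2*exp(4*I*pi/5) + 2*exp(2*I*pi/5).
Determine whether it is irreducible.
Not irreducible (reducible): <chi, chi> = 9 > 1.

Argument: <chi, chi> = (1/|G|) sum_C |C| * |chi(C)|^2 = (1/5)[1*|5|^2 + 1*|2*exp(-2*I*pi/5) + 2*exp(-4*I*pi/5) + exp(4*I*pi/5)|^2 + 1*|2*exp(-4*I*pi/5) + exp(-2*I*pi/5) + 2*exp(2*I*pi/5)|^2 + 1*|2*exp(-2*I*pi/5) + exp(2*I*pi/5) + 2*exp(4*I*pi/5)|^2 + 1*|exp(-4*I*pi/5) + 2*exp(4*I*pi/5) + 2*exp(2*I*pi/5)|^2]
  = (1/5)[(25) + (9 + 6*exp(-2*I*pi/5) + 2*exp(-4*I*pi/5) + 2*exp(4*I*pi/5) + 6*exp(2*I*pi/5)) + (9 + 6*exp(-4*I*pi/5) + 2*exp(-2*I*pi/5) + 2*exp(2*I*pi/5) + 6*exp(4*I*pi/5)) + (9 + 6*exp(-4*I*pi/5) + 2*exp(-2*I*pi/5) + 2*exp(2*I*pi/5) + 6*exp(4*I*pi/5)) + (9 + 6*exp(-2*I*pi/5) + 2*exp(-4*I*pi/5) + 2*exp(4*I*pi/5) + 6*exp(2*I*pi/5))] = 45/5 = 9.
(Exp terms are combined using exp(i*s)*conj(exp(i*t)) = exp(i*(s-t)), and sums of them are collapsed using the identity that for every m > 1 the m distinct m-th roots of unity sum to 0, e.g. 1 + exp(2*I*pi/3) + exp(-2*I*pi/3) = 0.)
A character is irreducible iff <chi, chi> = 1, so this representation is reducible.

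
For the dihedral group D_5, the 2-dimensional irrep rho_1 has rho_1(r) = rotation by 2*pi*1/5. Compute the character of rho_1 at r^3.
chi_{rho_1}(r^3) = 2*cos(2*pi*1*3/5) = -sqrt(5)/2 - 1/2

Reasoning: rho_1(r^3) is rotation by angle 2*pi*1*3/5, whose trace is 2*cos(2*pi*1*3/5) = -sqrt(5)/2 - 1/2.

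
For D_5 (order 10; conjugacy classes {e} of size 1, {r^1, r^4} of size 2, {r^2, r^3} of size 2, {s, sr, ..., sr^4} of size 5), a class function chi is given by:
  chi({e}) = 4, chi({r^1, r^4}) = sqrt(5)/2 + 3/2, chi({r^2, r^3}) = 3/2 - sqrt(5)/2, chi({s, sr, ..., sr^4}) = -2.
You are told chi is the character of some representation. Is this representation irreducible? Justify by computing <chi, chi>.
Not irreducible (reducible): <chi, chi> = 5 > 1.

Derivation: <chi, chi> = (1/|G|) sum_C |C| * |chi(C)|^2 = (1/10)[1*|4|^2 + 2*|sqrt(5)/2 + 3/2|^2 + 2*|3/2 - sqrt(5)/2|^2 + 5*|-2|^2]
  = (1/10)[(16) + (3*sqrt(5) + 7) + (7 - 3*sqrt(5)) + (20)] = 50/10 = 5.
A character is irreducible iff <chi, chi> = 1, so this representation is reducible.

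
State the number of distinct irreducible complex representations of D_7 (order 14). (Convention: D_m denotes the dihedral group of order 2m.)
5

Solution. The number of irreducible complex representations of a finite group equals its number of conjugacy classes. D_7 has 5 conjugacy classes ((n+3)/2 for n odd), so D_7 (order 14) has exactly 5 irreducible complex representations.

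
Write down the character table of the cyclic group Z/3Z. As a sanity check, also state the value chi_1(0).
Character table of Z/3Z (irreps indexed chi_0,...,chi_2 with chi_k(m) = zeta_3^(k*m), zeta_3 = exp(2*pi*i/3)):
  irrep \ class  {0} (size 1)  {1} (size 1)    {2} (size 1)  
  chi_0          1             1               1             
  chi_1          1             exp(2*I*pi/3)   exp(-2*I*pi/3)
  chi_2          1             exp(-2*I*pi/3)  exp(2*I*pi/3) 

Spot check: chi_1(0) = zeta_3^(1*0) = zeta_3^0 = 1.

Reasoning: Z/3Z is abelian, so all 3 irreducible complex representations are 1-dimensional. They are given by chi_k(m) = zeta_3^(k*m) for k = 0,...,2. Row orthogonality: sum_m chi_k(m) conj(chi_l(m)) = 3 * [k = l].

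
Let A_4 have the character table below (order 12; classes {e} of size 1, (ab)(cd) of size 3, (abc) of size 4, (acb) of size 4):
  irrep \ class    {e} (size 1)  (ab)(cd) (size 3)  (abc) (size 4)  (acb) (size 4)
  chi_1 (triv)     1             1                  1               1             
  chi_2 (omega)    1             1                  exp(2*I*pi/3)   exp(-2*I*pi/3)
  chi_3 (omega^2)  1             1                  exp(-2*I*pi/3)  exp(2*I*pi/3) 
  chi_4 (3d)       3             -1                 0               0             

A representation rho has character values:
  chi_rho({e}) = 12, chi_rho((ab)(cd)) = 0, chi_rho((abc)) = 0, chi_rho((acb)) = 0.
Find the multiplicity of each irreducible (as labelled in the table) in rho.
Multiplicities: chi_1: 1, chi_2: 1, chi_3: 1, chi_4: 3.

Reasoning: Use <chi_rho, chi> = (1/|G|) sum_C |C| * chi_rho(C) * conj(chi(C)) with |G| = 12 for each irreducible chi in the table:
  <chi_rho, chi_1> = (1/12)[1*(12)*conj(1) + 3*(0)*conj(1) + 4*(0)*conj(1) + 4*(0)*conj(1)]
      = (1/12)[(12) + (0) + (0) + (0)] = 12/12 = 1
  <chi_rho, chi_2> = (1/12)[1*(12)*conj(1) + 3*(0)*conj(1) + 4*(0)*conj(exp(2*I*pi/3)) + 4*(0)*conj(exp(-2*I*pi/3))]
      = (1/12)[(12) + (0) + (0) + (0)] = 12/12 = 1
  <chi_rho, chi_3> = (1/12)[1*(12)*conj(1) + 3*(0)*conj(1) + 4*(0)*conj(exp(-2*I*pi/3)) + 4*(0)*conj(exp(2*I*pi/3))]
      = (1/12)[(12) + (0) + (0) + (0)] = 12/12 = 1
  <chi_rho, chi_4> = (1/12)[1*(12)*conj(3) + 3*(0)*conj(-1) + 4*(0)*conj(0) + 4*(0)*conj(0)]
      = (1/12)[(36) + (0) + (0) + (0)] = 36/12 = 3
(Exp terms are combined using exp(i*s)*conj(exp(i*t)) = exp(i*(s-t)), and sums of them are collapsed using the identity that for every m > 1 the m distinct m-th roots of unity sum to 0, e.g. 1 + exp(2*I*pi/3) + exp(-2*I*pi/3) = 0.)
Dimension check: dim(rho) = sum (mult * dim) = 1*1 + 1*1 + 1*1 + 3*3 = 12 = chi_rho(e) = 12.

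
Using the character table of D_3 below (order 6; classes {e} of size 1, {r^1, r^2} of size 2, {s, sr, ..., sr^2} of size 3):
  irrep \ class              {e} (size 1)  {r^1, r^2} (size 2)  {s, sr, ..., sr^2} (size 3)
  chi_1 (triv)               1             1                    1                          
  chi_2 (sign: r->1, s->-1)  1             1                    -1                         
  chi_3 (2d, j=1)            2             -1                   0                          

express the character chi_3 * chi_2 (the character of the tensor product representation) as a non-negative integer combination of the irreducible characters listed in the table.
chi_3 tensor chi_2 = chi_3 (all other irreducibles have multiplicity 0).

Derivation: The character of a tensor product is the pointwise product (chi_3 * chi_2)(C) = chi_3(C) * chi_2(C):
  {e}: (2)*(1), {r^1, r^2}: (-1)*(1), {s, sr, ..., sr^2}: (0)*(-1)
so (chi_3 * chi_2) takes values
  {e} -> 2, {r^1, r^2} -> -1, {s, sr, ..., sr^2} -> 0.
Now take the inner product of this character with each irreducible chi from the table, <chi_3*chi_2, chi> = (1/6) sum_C |C| (chi_3*chi_2)(C) conj(chi(C)):
  <chi_3*chi_2, chi_1> = (1/6)[1*(2)*conj(1) + 2*(-1)*conj(1) + 3*(0)*conj(1)]
      = (1/6)[(2) + (-2) + (0)] = 0/6 = 0
  <chi_3*chi_2, chi_2> = (1/6)[1*(2)*conj(1) + 2*(-1)*conj(1) + 3*(0)*conj(-1)]
      = (1/6)[(2) + (-2) + (0)] = 0/6 = 0
  <chi_3*chi_2, chi_3> = (1/6)[1*(2)*conj(2) + 2*(-1)*conj(-1) + 3*(0)*conj(0)]
      = (1/6)[(4) + (2) + (0)] = 6/6 = 1
Hence the multiplicities are chi_3: 1. Dimension check: dim(chi_3)*dim(chi_2) = 2*1 = 2 and sum (mult * dim) = 1*2 = 2.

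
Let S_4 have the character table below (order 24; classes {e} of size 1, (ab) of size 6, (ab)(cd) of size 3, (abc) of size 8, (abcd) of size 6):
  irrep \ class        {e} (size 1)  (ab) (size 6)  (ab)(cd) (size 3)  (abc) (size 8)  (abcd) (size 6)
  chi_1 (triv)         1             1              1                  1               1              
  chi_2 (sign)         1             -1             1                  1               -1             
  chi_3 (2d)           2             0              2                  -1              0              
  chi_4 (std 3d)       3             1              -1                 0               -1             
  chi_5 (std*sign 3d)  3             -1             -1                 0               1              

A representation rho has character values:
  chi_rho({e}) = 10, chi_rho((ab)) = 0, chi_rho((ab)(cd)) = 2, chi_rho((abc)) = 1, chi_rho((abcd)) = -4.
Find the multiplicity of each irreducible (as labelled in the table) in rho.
Multiplicities: chi_1: 0, chi_2: 2, chi_3: 1, chi_4: 2, chi_5: 0.

Why: Use <chi_rho, chi> = (1/|G|) sum_C |C| * chi_rho(C) * conj(chi(C)) with |G| = 24 for each irreducible chi in the table:
  <chi_rho, chi_1> = (1/24)[1*(10)*conj(1) + 6*(0)*conj(1) + 3*(2)*conj(1) + 8*(1)*conj(1) + 6*(-4)*conj(1)]
      = (1/24)[(10) + (0) + (6) + (8) + (-24)] = 0/24 = 0
  <chi_rho, chi_2> = (1/24)[1*(10)*conj(1) + 6*(0)*conj(-1) + 3*(2)*conj(1) + 8*(1)*conj(1) + 6*(-4)*conj(-1)]
      = (1/24)[(10) + (0) + (6) + (8) + (24)] = 48/24 = 2
  <chi_rho, chi_3> = (1/24)[1*(10)*conj(2) + 6*(0)*conj(0) + 3*(2)*conj(2) + 8*(1)*conj(-1) + 6*(-4)*conj(0)]
      = (1/24)[(20) + (0) + (12) + (-8) + (0)] = 24/24 = 1
  <chi_rho, chi_4> = (1/24)[1*(10)*conj(3) + 6*(0)*conj(1) + 3*(2)*conj(-1) + 8*(1)*conj(0) + 6*(-4)*conj(-1)]
      = (1/24)[(30) + (0) + (-6) + (0) + (24)] = 48/24 = 2
  <chi_rho, chi_5> = (1/24)[1*(10)*conj(3) + 6*(0)*conj(-1) + 3*(2)*conj(-1) + 8*(1)*conj(0) + 6*(-4)*conj(1)]
      = (1/24)[(30) + (0) + (-6) + (0) + (-24)] = 0/24 = 0
Dimension check: dim(rho) = sum (mult * dim) = 0*1 + 2*1 + 1*2 + 2*3 + 0*3 = 10 = chi_rho(e) = 10.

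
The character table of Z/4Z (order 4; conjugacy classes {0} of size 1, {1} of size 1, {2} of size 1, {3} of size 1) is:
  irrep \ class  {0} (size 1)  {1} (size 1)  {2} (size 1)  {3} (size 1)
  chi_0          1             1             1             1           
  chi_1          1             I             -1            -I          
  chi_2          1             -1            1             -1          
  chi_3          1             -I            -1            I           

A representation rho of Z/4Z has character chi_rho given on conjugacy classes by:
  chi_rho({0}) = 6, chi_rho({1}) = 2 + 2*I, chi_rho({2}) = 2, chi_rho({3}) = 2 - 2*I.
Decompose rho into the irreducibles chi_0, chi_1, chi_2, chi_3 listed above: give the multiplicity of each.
Multiplicities: chi_0: 3, chi_1: 2, chi_2: 1, chi_3: 0.

Derivation: Use <chi_rho, chi> = (1/|G|) sum_C |C| * chi_rho(C) * conj(chi(C)) with |G| = 4 for each irreducible chi in the table:
  <chi_rho, chi_0> = (1/4)[1*(6)*conj(1) + 1*(2 + 2*I)*conj(1) + 1*(2)*conj(1) + 1*(2 - 2*I)*conj(1)]
      = (1/4)[(6) + (2 + 2*I) + (2) + (2 - 2*I)] = 12/4 = 3
  <chi_rho, chi_1> = (1/4)[1*(6)*conj(1) + 1*(2 + 2*I)*conj(I) + 1*(2)*conj(-1) + 1*(2 - 2*I)*conj(-I)]
      = (1/4)[(6) + (2 - 2*I) + (-2) + (2 + 2*I)] = 8/4 = 2
  <chi_rho, chi_2> = (1/4)[1*(6)*conj(1) + 1*(2 + 2*I)*conj(-1) + 1*(2)*conj(1) + 1*(2 - 2*I)*conj(-1)]
      = (1/4)[(6) + (-2 - 2*I) + (2) + (-2 + 2*I)] = 4/4 = 1
  <chi_rho, chi_3> = (1/4)[1*(6)*conj(1) + 1*(2 + 2*I)*conj(-I) + 1*(2)*conj(-1) + 1*(2 - 2*I)*conj(I)]
      = (1/4)[(6) + (-2 + 2*I) + (-2) + (-2 - 2*I)] = 0/4 = 0
(Exp terms are combined using exp(i*s)*conj(exp(i*t)) = exp(i*(s-t)), and sums of them are collapsed using the identity that for every m > 1 the m distinct m-th roots of unity sum to 0, e.g. 1 + exp(2*I*pi/3) + exp(-2*I*pi/3) = 0.)
Dimension check: dim(rho) = sum (mult * dim) = 3*1 + 2*1 + 1*1 + 0*1 = 6 = chi_rho(e) = 6.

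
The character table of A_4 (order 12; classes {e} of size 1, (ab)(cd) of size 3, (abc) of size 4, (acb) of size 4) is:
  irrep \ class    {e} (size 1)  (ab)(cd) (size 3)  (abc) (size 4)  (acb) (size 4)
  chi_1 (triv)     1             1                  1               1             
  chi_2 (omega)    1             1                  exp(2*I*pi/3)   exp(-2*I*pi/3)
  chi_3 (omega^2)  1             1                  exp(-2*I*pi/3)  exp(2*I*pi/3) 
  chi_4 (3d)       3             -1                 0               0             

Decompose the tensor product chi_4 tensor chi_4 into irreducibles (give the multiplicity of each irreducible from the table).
chi_4 tensor chi_4 = chi_1 + chi_2 + chi_3 + 2*chi_4 (all other irreducibles have multiplicity 0).

Argument: The character of a tensor product is the pointwise product (chi_4 * chi_4)(C) = chi_4(C) * chi_4(C):
  {e}: (3)*(3), (ab)(cd): (-1)*(-1), (abc): (0)*(0), (acb): (0)*(0)
so (chi_4 * chi_4) takes values
  {e} -> 9, (ab)(cd) -> 1, (abc) -> 0, (acb) -> 0.
Now take the inner product of this character with each irreducible chi from the table, <chi_4*chi_4, chi> = (1/12) sum_C |C| (chi_4*chi_4)(C) conj(chi(C)):
  <chi_4*chi_4, chi_1> = (1/12)[1*(9)*conj(1) + 3*(1)*conj(1) + 4*(0)*conj(1) + 4*(0)*conj(1)]
      = (1/12)[(9) + (3) + (0) + (0)] = 12/12 = 1
  <chi_4*chi_4, chi_2> = (1/12)[1*(9)*conj(1) + 3*(1)*conj(1) + 4*(0)*conj(exp(2*I*pi/3)) + 4*(0)*conj(exp(-2*I*pi/3))]
      = (1/12)[(9) + (3) + (0) + (0)] = 12/12 = 1
  <chi_4*chi_4, chi_3> = (1/12)[1*(9)*conj(1) + 3*(1)*conj(1) + 4*(0)*conj(exp(-2*I*pi/3)) + 4*(0)*conj(exp(2*I*pi/3))]
      = (1/12)[(9) + (3) + (0) + (0)] = 12/12 = 1
  <chi_4*chi_4, chi_4> = (1/12)[1*(9)*conj(3) + 3*(1)*conj(-1) + 4*(0)*conj(0) + 4*(0)*conj(0)]
      = (1/12)[(27) + (-3) + (0) + (0)] = 24/12 = 2
(Exp terms are combined using exp(i*s)*conj(exp(i*t)) = exp(i*(s-t)), and sums of them are collapsed using the identity that for every m > 1 the m distinct m-th roots of unity sum to 0, e.g. 1 + exp(2*I*pi/3) + exp(-2*I*pi/3) = 0.)
Hence the multiplicities are chi_1: 1, chi_2: 1, chi_3: 1, chi_4: 2. Dimension check: dim(chi_4)*dim(chi_4) = 3*3 = 9 and sum (mult * dim) = 1*1 + 1*1 + 1*1 + 2*3 = 9.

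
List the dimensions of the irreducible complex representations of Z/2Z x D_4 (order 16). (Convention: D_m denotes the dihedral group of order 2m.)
Dimensions: 1, 1, 1, 1, 1, 1, 1, 1, 2, 2

Proof sketch: There are 10 irreducibles (= number of conjugacy classes). Their dimensions d_i satisfy sum d_i^2 = |G| = 16: 1 + 1 + 1 + 1 + 1 + 1 + 1 + 1 + 4 + 4 = 16. (For the product with Z/2Z: each of the 2 1-dim characters of Z/2Z tensors with each irrep of D_4, giving 2 copies of each D_4-dimension.)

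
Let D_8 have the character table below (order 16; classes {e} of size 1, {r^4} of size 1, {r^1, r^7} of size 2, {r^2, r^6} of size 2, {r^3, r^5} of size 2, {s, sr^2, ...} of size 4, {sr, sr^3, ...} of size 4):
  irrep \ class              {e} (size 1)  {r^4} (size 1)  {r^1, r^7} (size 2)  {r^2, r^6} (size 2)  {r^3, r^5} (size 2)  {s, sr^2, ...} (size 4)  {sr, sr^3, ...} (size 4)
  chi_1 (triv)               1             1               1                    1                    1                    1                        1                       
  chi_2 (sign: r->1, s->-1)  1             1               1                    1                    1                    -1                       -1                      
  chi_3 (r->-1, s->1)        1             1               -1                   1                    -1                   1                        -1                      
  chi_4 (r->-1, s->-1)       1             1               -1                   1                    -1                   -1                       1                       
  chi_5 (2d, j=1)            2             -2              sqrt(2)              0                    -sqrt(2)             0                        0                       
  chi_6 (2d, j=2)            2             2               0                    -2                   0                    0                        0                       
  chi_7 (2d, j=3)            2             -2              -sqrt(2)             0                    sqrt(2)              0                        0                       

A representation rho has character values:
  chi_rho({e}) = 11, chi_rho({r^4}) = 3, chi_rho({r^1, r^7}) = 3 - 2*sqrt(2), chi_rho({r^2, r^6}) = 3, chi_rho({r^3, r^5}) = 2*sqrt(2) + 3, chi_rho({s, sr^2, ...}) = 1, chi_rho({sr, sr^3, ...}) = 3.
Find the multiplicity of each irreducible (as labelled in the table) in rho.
Multiplicities: chi_1: 3, chi_2: 1, chi_3: 0, chi_4: 1, chi_5: 0, chi_6: 1, chi_7: 2.

Solution. Use <chi_rho, chi> = (1/|G|) sum_C |C| * chi_rho(C) * conj(chi(C)) with |G| = 16 for each irreducible chi in the table:
  <chi_rho, chi_1> = (1/16)[1*(11)*conj(1) + 1*(3)*conj(1) + 2*(3 - 2*sqrt(2))*conj(1) + 2*(3)*conj(1) + 2*(2*sqrt(2) + 3)*conj(1) + 4*(1)*conj(1) + 4*(3)*conj(1)]
      = (1/16)[(11) + (3) + (6 - 4*sqrt(2)) + (6) + (4*sqrt(2) + 6) + (4) + (12)] = 48/16 = 3
  <chi_rho, chi_2> = (1/16)[1*(11)*conj(1) + 1*(3)*conj(1) + 2*(3 - 2*sqrt(2))*conj(1) + 2*(3)*conj(1) + 2*(2*sqrt(2) + 3)*conj(1) + 4*(1)*conj(-1) + 4*(3)*conj(-1)]
      = (1/16)[(11) + (3) + (6 - 4*sqrt(2)) + (6) + (4*sqrt(2) + 6) + (-4) + (-12)] = 16/16 = 1
  <chi_rho, chi_3> = (1/16)[1*(11)*conj(1) + 1*(3)*conj(1) + 2*(3 - 2*sqrt(2))*conj(-1) + 2*(3)*conj(1) + 2*(2*sqrt(2) + 3)*conj(-1) + 4*(1)*conj(1) + 4*(3)*conj(-1)]
      = (1/16)[(11) + (3) + (-6 + 4*sqrt(2)) + (6) + (-6 - 4*sqrt(2)) + (4) + (-12)] = 0/16 = 0
  <chi_rho, chi_4> = (1/16)[1*(11)*conj(1) + 1*(3)*conj(1) + 2*(3 - 2*sqrt(2))*conj(-1) + 2*(3)*conj(1) + 2*(2*sqrt(2) + 3)*conj(-1) + 4*(1)*conj(-1) + 4*(3)*conj(1)]
      = (1/16)[(11) + (3) + (-6 + 4*sqrt(2)) + (6) + (-6 - 4*sqrt(2)) + (-4) + (12)] = 16/16 = 1
  <chi_rho, chi_5> = (1/16)[1*(11)*conj(2) + 1*(3)*conj(-2) + 2*(3 - 2*sqrt(2))*conj(sqrt(2)) + 2*(3)*conj(0) + 2*(2*sqrt(2) + 3)*conj(-sqrt(2)) + 4*(1)*conj(0) + 4*(3)*conj(0)]
      = (1/16)[(22) + (-6) + (-8 + 6*sqrt(2)) + (0) + (-6*sqrt(2) - 8) + (0) + (0)] = 0/16 = 0
  <chi_rho, chi_6> = (1/16)[1*(11)*conj(2) + 1*(3)*conj(2) + 2*(3 - 2*sqrt(2))*conj(0) + 2*(3)*conj(-2) + 2*(2*sqrt(2) + 3)*conj(0) + 4*(1)*conj(0) + 4*(3)*conj(0)]
      = (1/16)[(22) + (6) + (0) + (-12) + (0) + (0) + (0)] = 16/16 = 1
  <chi_rho, chi_7> = (1/16)[1*(11)*conj(2) + 1*(3)*conj(-2) + 2*(3 - 2*sqrt(2))*conj(-sqrt(2)) + 2*(3)*conj(0) + 2*(2*sqrt(2) + 3)*conj(sqrt(2)) + 4*(1)*conj(0) + 4*(3)*conj(0)]
      = (1/16)[(22) + (-6) + (8 - 6*sqrt(2)) + (0) + (8 + 6*sqrt(2)) + (0) + (0)] = 32/16 = 2
Dimension check: dim(rho) = sum (mult * dim) = 3*1 + 1*1 + 0*1 + 1*1 + 0*2 + 1*2 + 2*2 = 11 = chi_rho(e) = 11.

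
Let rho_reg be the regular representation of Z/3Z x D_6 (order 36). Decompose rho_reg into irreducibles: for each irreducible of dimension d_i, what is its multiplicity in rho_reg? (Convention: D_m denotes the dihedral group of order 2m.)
Each irreducible V_i of dimension d_i appears with multiplicity d_i, i.e. rho_reg = (direct sum over all irreducibles V_i) d_i V_i. The irreducible dimensions for Z/3Z x D_6 are 1, 1, 1, 1, 1, 1, 1, 1, 1, 1, 1, 1, 2, 2, 2, 2, 2, 2: 12 irreducibles of dimension 1, each with multiplicity 1; 6 irreducibles of dimension 2, each with multiplicity 2. Total dimension 12*1*1 + 6*2*2 = 36 = |G|.

Derivation: General theorem: in the regular representation of a finite group G, each irreducible appears with multiplicity equal to its dimension. Check: dim(rho_reg) = sum d_i^2 = 1 + 1 + 1 + 1 + 1 + 1 + 1 + 1 + 1 + 1 + 1 + 1 + 4 + 4 + 4 + 4 + 4 + 4 = 36 = |G|.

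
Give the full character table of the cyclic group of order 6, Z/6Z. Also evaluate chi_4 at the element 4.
Character table of Z/6Z (irreps indexed chi_0,...,chi_5 with chi_k(m) = zeta_6^(k*m), zeta_6 = exp(2*pi*i/6)):
  irrep \ class  {0} (size 1)  {1} (size 1)    {2} (size 1)    {3} (size 1)  {4} (size 1)    {5} (size 1)  
  chi_0          1             1               1               1             1               1             
  chi_1          1             exp(I*pi/3)     exp(2*I*pi/3)   -1            exp(-2*I*pi/3)  exp(-I*pi/3)  
  chi_2          1             exp(2*I*pi/3)   exp(-2*I*pi/3)  1             exp(2*I*pi/3)   exp(-2*I*pi/3)
  chi_3          1             -1              1               -1            1               -1            
  chi_4          1             exp(-2*I*pi/3)  exp(2*I*pi/3)   1             exp(-2*I*pi/3)  exp(2*I*pi/3) 
  chi_5          1             exp(-I*pi/3)    exp(-2*I*pi/3)  -1            exp(2*I*pi/3)   exp(I*pi/3)   

Spot check: chi_4(4) = zeta_6^(4*4) = zeta_6^16 = exp(-2*I*pi/3).

Working: Z/6Z is abelian, so all 6 irreducible complex representations are 1-dimensional. They are given by chi_k(m) = zeta_6^(k*m) for k = 0,...,5. Row orthogonality: sum_m chi_k(m) conj(chi_l(m)) = 6 * [k = l].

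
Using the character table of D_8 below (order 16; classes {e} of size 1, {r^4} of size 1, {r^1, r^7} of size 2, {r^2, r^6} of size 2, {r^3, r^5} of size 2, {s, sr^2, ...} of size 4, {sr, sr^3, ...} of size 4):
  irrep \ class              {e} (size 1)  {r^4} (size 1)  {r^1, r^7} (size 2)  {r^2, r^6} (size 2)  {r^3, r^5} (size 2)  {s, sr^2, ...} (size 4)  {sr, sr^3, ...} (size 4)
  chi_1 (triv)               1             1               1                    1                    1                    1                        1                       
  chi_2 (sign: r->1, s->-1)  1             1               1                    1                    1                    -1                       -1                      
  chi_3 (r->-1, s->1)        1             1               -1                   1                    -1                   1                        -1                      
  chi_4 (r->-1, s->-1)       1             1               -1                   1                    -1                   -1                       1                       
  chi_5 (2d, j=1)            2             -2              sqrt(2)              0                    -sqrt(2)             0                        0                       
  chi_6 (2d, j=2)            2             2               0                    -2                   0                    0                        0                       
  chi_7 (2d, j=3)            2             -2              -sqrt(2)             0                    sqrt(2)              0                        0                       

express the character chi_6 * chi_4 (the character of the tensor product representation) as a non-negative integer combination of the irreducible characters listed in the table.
chi_6 tensor chi_4 = chi_6 (all other irreducibles have multiplicity 0).

Reasoning: The character of a tensor product is the pointwise product (chi_6 * chi_4)(C) = chi_6(C) * chi_4(C):
  {e}: (2)*(1), {r^4}: (2)*(1), {r^1, r^7}: (0)*(-1), {r^2, r^6}: (-2)*(1), {r^3, r^5}: (0)*(-1), {s, sr^2, ...}: (0)*(-1), {sr, sr^3, ...}: (0)*(1)
so (chi_6 * chi_4) takes values
  {e} -> 2, {r^4} -> 2, {r^1, r^7} -> 0, {r^2, r^6} -> -2, {r^3, r^5} -> 0, {s, sr^2, ...} -> 0, {sr, sr^3, ...} -> 0.
Now take the inner product of this character with each irreducible chi from the table, <chi_6*chi_4, chi> = (1/16) sum_C |C| (chi_6*chi_4)(C) conj(chi(C)):
  <chi_6*chi_4, chi_1> = (1/16)[1*(2)*conj(1) + 1*(2)*conj(1) + 2*(0)*conj(1) + 2*(-2)*conj(1) + 2*(0)*conj(1) + 4*(0)*conj(1) + 4*(0)*conj(1)]
      = (1/16)[(2) + (2) + (0) + (-4) + (0) + (0) + (0)] = 0/16 = 0
  <chi_6*chi_4, chi_2> = (1/16)[1*(2)*conj(1) + 1*(2)*conj(1) + 2*(0)*conj(1) + 2*(-2)*conj(1) + 2*(0)*conj(1) + 4*(0)*conj(-1) + 4*(0)*conj(-1)]
      = (1/16)[(2) + (2) + (0) + (-4) + (0) + (0) + (0)] = 0/16 = 0
  <chi_6*chi_4, chi_3> = (1/16)[1*(2)*conj(1) + 1*(2)*conj(1) + 2*(0)*conj(-1) + 2*(-2)*conj(1) + 2*(0)*conj(-1) + 4*(0)*conj(1) + 4*(0)*conj(-1)]
      = (1/16)[(2) + (2) + (0) + (-4) + (0) + (0) + (0)] = 0/16 = 0
  <chi_6*chi_4, chi_4> = (1/16)[1*(2)*conj(1) + 1*(2)*conj(1) + 2*(0)*conj(-1) + 2*(-2)*conj(1) + 2*(0)*conj(-1) + 4*(0)*conj(-1) + 4*(0)*conj(1)]
      = (1/16)[(2) + (2) + (0) + (-4) + (0) + (0) + (0)] = 0/16 = 0
  <chi_6*chi_4, chi_5> = (1/16)[1*(2)*conj(2) + 1*(2)*conj(-2) + 2*(0)*conj(sqrt(2)) + 2*(-2)*conj(0) + 2*(0)*conj(-sqrt(2)) + 4*(0)*conj(0) + 4*(0)*conj(0)]
      = (1/16)[(4) + (-4) + (0) + (0) + (0) + (0) + (0)] = 0/16 = 0
  <chi_6*chi_4, chi_6> = (1/16)[1*(2)*conj(2) + 1*(2)*conj(2) + 2*(0)*conj(0) + 2*(-2)*conj(-2) + 2*(0)*conj(0) + 4*(0)*conj(0) + 4*(0)*conj(0)]
      = (1/16)[(4) + (4) + (0) + (8) + (0) + (0) + (0)] = 16/16 = 1
  <chi_6*chi_4, chi_7> = (1/16)[1*(2)*conj(2) + 1*(2)*conj(-2) + 2*(0)*conj(-sqrt(2)) + 2*(-2)*conj(0) + 2*(0)*conj(sqrt(2)) + 4*(0)*conj(0) + 4*(0)*conj(0)]
      = (1/16)[(4) + (-4) + (0) + (0) + (0) + (0) + (0)] = 0/16 = 0
Hence the multiplicities are chi_6: 1. Dimension check: dim(chi_6)*dim(chi_4) = 2*1 = 2 and sum (mult * dim) = 1*2 = 2.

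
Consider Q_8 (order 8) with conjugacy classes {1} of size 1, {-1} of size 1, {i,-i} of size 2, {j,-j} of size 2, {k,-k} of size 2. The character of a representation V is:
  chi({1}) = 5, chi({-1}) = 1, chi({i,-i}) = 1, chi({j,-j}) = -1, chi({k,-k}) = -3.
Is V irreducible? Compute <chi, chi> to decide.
Not irreducible (reducible): <chi, chi> = 6 > 1.

<chi, chi> = (1/|G|) sum_C |C| * |chi(C)|^2 = (1/8)[1*|5|^2 + 1*|1|^2 + 2*|1|^2 + 2*|-1|^2 + 2*|-3|^2]
  = (1/8)[(25) + (1) + (2) + (2) + (18)] = 48/8 = 6.
A character is irreducible iff <chi, chi> = 1, so this representation is reducible.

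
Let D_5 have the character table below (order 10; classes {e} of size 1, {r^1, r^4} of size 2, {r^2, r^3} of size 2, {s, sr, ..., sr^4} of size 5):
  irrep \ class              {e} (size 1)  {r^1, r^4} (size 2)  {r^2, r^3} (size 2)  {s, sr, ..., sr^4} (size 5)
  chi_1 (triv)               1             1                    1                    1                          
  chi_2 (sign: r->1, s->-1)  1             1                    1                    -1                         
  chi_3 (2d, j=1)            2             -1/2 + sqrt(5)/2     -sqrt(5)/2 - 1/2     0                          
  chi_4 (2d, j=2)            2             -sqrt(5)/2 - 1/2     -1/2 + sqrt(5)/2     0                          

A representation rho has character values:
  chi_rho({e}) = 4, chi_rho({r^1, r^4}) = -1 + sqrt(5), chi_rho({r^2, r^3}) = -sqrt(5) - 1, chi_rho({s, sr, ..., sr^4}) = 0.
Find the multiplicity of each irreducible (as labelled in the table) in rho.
Multiplicities: chi_1: 0, chi_2: 0, chi_3: 2, chi_4: 0.

Working: Use <chi_rho, chi> = (1/|G|) sum_C |C| * chi_rho(C) * conj(chi(C)) with |G| = 10 for each irreducible chi in the table:
  <chi_rho, chi_1> = (1/10)[1*(4)*conj(1) + 2*(-1 + sqrt(5))*conj(1) + 2*(-sqrt(5) - 1)*conj(1) + 5*(0)*conj(1)]
      = (1/10)[(4) + (-2 + 2*sqrt(5)) + (-2*sqrt(5) - 2) + (0)] = 0/10 = 0
  <chi_rho, chi_2> = (1/10)[1*(4)*conj(1) + 2*(-1 + sqrt(5))*conj(1) + 2*(-sqrt(5) - 1)*conj(1) + 5*(0)*conj(-1)]
      = (1/10)[(4) + (-2 + 2*sqrt(5)) + (-2*sqrt(5) - 2) + (0)] = 0/10 = 0
  <chi_rho, chi_3> = (1/10)[1*(4)*conj(2) + 2*(-1 + sqrt(5))*conj(-1/2 + sqrt(5)/2) + 2*(-sqrt(5) - 1)*conj(-sqrt(5)/2 - 1/2) + 5*(0)*conj(0)]
      = (1/10)[(8) + (6 - 2*sqrt(5)) + (2*sqrt(5) + 6) + (0)] = 20/10 = 2
  <chi_rho, chi_4> = (1/10)[1*(4)*conj(2) + 2*(-1 + sqrt(5))*conj(-sqrt(5)/2 - 1/2) + 2*(-sqrt(5) - 1)*conj(-1/2 + sqrt(5)/2) + 5*(0)*conj(0)]
      = (1/10)[(8) + (-4) + (-4) + (0)] = 0/10 = 0
Dimension check: dim(rho) = sum (mult * dim) = 0*1 + 0*1 + 2*2 + 0*2 = 4 = chi_rho(e) = 4.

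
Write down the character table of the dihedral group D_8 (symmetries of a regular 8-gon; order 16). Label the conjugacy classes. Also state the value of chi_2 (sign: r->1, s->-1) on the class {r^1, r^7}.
Conjugacy classes: {e} of size 1, {r^4} of size 1, {r^1, r^7} of size 2, {r^2, r^6} of size 2, {r^3, r^5} of size 2, {s, sr^2, ...} of size 4, {sr, sr^3, ...} of size 4.
Character table:
  irrep \ class              {e} (size 1)  {r^4} (size 1)  {r^1, r^7} (size 2)  {r^2, r^6} (size 2)  {r^3, r^5} (size 2)  {s, sr^2, ...} (size 4)  {sr, sr^3, ...} (size 4)
  chi_1 (triv)               1             1               1                    1                    1                    1                        1                       
  chi_2 (sign: r->1, s->-1)  1             1               1                    1                    1                    -1                       -1                      
  chi_3 (r->-1, s->1)        1             1               -1                   1                    -1                   1                        -1                      
  chi_4 (r->-1, s->-1)       1             1               -1                   1                    -1                   -1                       1                       
  chi_5 (2d, j=1)            2             -2              sqrt(2)              0                    -sqrt(2)             0                        0                       
  chi_6 (2d, j=2)            2             2               0                    -2                   0                    0                        0                       
  chi_7 (2d, j=3)            2             -2              -sqrt(2)             0                    sqrt(2)              0                        0                       

Spot check: chi_2 (sign: r->1, s->-1) on {r^1, r^7} = 1.

Working: D_8 has order 2*8 = 16 with 7 conjugacy classes, hence 7 irreducibles. Sum of squared dims 1 + 1 + 1 + 1 + 4 + 4 + 4 = 16 = |G|. Linear characters come from the abelianisation; the 2-dimensional irreps have character r^k -> 2*cos(2*pi*j*k/8), reflections -> 0.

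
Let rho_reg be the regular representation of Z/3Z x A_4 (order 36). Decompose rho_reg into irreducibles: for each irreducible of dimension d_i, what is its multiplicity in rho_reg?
Each irreducible V_i of dimension d_i appears with multiplicity d_i, i.e. rho_reg = (direct sum over all irreducibles V_i) d_i V_i. The irreducible dimensions for Z/3Z x A_4 are 1, 1, 1, 1, 1, 1, 1, 1, 1, 3, 3, 3: 9 irreducibles of dimension 1, each with multiplicity 1; 3 irreducibles of dimension 3, each with multiplicity 3. Total dimension 9*1*1 + 3*3*3 = 36 = |G|.

Solution. General theorem: in the regular representation of a finite group G, each irreducible appears with multiplicity equal to its dimension. Check: dim(rho_reg) = sum d_i^2 = 1 + 1 + 1 + 1 + 1 + 1 + 1 + 1 + 1 + 9 + 9 + 9 = 36 = |G|.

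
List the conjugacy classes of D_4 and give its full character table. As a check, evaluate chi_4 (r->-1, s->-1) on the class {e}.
Conjugacy classes: {e} of size 1, {r^2} of size 1, {r^1, r^3} of size 2, {s, sr^2, ...} of size 2, {sr, sr^3, ...} of size 2.
Character table:
  irrep \ class              {e} (size 1)  {r^2} (size 1)  {r^1, r^3} (size 2)  {s, sr^2, ...} (size 2)  {sr, sr^3, ...} (size 2)
  chi_1 (triv)               1             1               1                    1                        1                       
  chi_2 (sign: r->1, s->-1)  1             1               1                    -1                       -1                      
  chi_3 (r->-1, s->1)        1             1               -1                   1                        -1                      
  chi_4 (r->-1, s->-1)       1             1               -1                   -1                       1                       
  chi_5 (2d, j=1)            2             -2              0                    0                        0                       

Spot check: chi_4 (r->-1, s->-1) on {e} = 1.

Details: D_4 has order 2*4 = 8 with 5 conjugacy classes, hence 5 irreducibles. Sum of squared dims 1 + 1 + 1 + 1 + 4 = 8 = |G|. Linear characters come from the abelianisation; the 2-dimensional irreps have character r^k -> 2*cos(2*pi*j*k/4), reflections -> 0.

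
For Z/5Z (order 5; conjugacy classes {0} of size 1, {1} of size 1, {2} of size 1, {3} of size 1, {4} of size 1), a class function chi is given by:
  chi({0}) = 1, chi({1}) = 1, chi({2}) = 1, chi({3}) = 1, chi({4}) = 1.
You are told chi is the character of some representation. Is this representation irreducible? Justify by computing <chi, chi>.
Irreducible: <chi, chi> = 1.

Justification: <chi, chi> = (1/|G|) sum_C |C| * |chi(C)|^2 = (1/5)[1*|1|^2 + 1*|1|^2 + 1*|1|^2 + 1*|1|^2 + 1*|1|^2]
  = (1/5)[(1) + (1) + (1) + (1) + (1)] = 5/5 = 1.
(Exp terms are combined using exp(i*s)*conj(exp(i*t)) = exp(i*(s-t)), and sums of them are collapsed using the identity that for every m > 1 the m distinct m-th roots of unity sum to 0, e.g. 1 + exp(2*I*pi/3) + exp(-2*I*pi/3) = 0.)
A character is irreducible iff <chi, chi> = 1, so this representation is irreducible.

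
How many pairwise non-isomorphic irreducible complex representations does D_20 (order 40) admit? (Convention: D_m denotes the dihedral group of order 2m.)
13

Derivation: The number of irreducible complex representations of a finite group equals its number of conjugacy classes. D_20 has 13 conjugacy classes (n/2 + 3 for n even), so D_20 (order 40) has exactly 13 irreducible complex representations.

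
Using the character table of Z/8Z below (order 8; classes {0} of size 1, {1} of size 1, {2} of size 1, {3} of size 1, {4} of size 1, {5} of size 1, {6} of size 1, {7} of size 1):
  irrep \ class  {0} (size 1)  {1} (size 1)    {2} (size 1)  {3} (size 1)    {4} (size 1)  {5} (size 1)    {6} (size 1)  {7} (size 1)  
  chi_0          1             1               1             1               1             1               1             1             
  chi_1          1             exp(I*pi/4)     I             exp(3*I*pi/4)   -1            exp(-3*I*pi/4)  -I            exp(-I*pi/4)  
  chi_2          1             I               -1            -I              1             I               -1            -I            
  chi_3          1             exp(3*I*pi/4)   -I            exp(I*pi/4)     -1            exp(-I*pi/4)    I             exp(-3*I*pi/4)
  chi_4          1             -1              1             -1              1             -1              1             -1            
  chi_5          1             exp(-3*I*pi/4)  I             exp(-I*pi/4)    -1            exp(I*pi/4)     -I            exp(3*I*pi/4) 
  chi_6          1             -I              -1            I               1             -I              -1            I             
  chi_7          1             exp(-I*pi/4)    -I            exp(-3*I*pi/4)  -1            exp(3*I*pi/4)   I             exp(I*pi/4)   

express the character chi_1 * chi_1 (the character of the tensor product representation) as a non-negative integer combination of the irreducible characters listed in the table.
chi_1 tensor chi_1 = chi_2 (all other irreducibles have multiplicity 0).

Proof sketch: The character of a tensor product is the pointwise product (chi_1 * chi_1)(C) = chi_1(C) * chi_1(C):
  {0}: (1)*(1), {1}: (exp(I*pi/4))*(exp(I*pi/4)), {2}: (I)*(I), {3}: (exp(3*I*pi/4))*(exp(3*I*pi/4)), {4}: (-1)*(-1), {5}: (exp(-3*I*pi/4))*(exp(-3*I*pi/4)), {6}: (-I)*(-I), {7}: (exp(-I*pi/4))*(exp(-I*pi/4))
so (chi_1 * chi_1) takes values
  {0} -> 1, {1} -> I, {2} -> -1, {3} -> -I, {4} -> 1, {5} -> I, {6} -> -1, {7} -> -I.
Now take the inner product of this character with each irreducible chi from the table, <chi_1*chi_1, chi> = (1/8) sum_C |C| (chi_1*chi_1)(C) conj(chi(C)):
  <chi_1*chi_1, chi_0> = (1/8)[1*(1)*conj(1) + 1*(I)*conj(1) + 1*(-1)*conj(1) + 1*(-I)*conj(1) + 1*(1)*conj(1) + 1*(I)*conj(1) + 1*(-1)*conj(1) + 1*(-I)*conj(1)]
      = (1/8)[(1) + (I) + (-1) + (-I) + (1) + (I) + (-1) + (-I)] = 0/8 = 0
  <chi_1*chi_1, chi_1> = (1/8)[1*(1)*conj(1) + 1*(I)*conj(exp(I*pi/4)) + 1*(-1)*conj(I) + 1*(-I)*conj(exp(3*I*pi/4)) + 1*(1)*conj(-1) + 1*(I)*conj(exp(-3*I*pi/4)) + 1*(-1)*conj(-I) + 1*(-I)*conj(exp(-I*pi/4))]
      = (1/8)[(1) + (exp(I*pi/4)) + (I) + (-exp(-I*pi/4)) + (-1) + (exp(-3*I*pi/4)) + (-I) + (-exp(3*I*pi/4))] = 0/8 = 0
  <chi_1*chi_1, chi_2> = (1/8)[1*(1)*conj(1) + 1*(I)*conj(I) + 1*(-1)*conj(-1) + 1*(-I)*conj(-I) + 1*(1)*conj(1) + 1*(I)*conj(I) + 1*(-1)*conj(-1) + 1*(-I)*conj(-I)]
      = (1/8)[(1) + (1) + (1) + (1) + (1) + (1) + (1) + (1)] = 8/8 = 1
  <chi_1*chi_1, chi_3> = (1/8)[1*(1)*conj(1) + 1*(I)*conj(exp(3*I*pi/4)) + 1*(-1)*conj(-I) + 1*(-I)*conj(exp(I*pi/4)) + 1*(1)*conj(-1) + 1*(I)*conj(exp(-I*pi/4)) + 1*(-1)*conj(I) + 1*(-I)*conj(exp(-3*I*pi/4))]
      = (1/8)[(1) + (exp(-I*pi/4)) + (-I) + (-exp(I*pi/4)) + (-1) + (exp(3*I*pi/4)) + (I) + (-exp(-3*I*pi/4))] = 0/8 = 0
  <chi_1*chi_1, chi_4> = (1/8)[1*(1)*conj(1) + 1*(I)*conj(-1) + 1*(-1)*conj(1) + 1*(-I)*conj(-1) + 1*(1)*conj(1) + 1*(I)*conj(-1) + 1*(-1)*conj(1) + 1*(-I)*conj(-1)]
      = (1/8)[(1) + (-I) + (-1) + (I) + (1) + (-I) + (-1) + (I)] = 0/8 = 0
  <chi_1*chi_1, chi_5> = (1/8)[1*(1)*conj(1) + 1*(I)*conj(exp(-3*I*pi/4)) + 1*(-1)*conj(I) + 1*(-I)*conj(exp(-I*pi/4)) + 1*(1)*conj(-1) + 1*(I)*conj(exp(I*pi/4)) + 1*(-1)*conj(-I) + 1*(-I)*conj(exp(3*I*pi/4))]
      = (1/8)[(1) + (exp(-3*I*pi/4)) + (I) + (-exp(3*I*pi/4)) + (-1) + (exp(I*pi/4)) + (-I) + (-exp(-I*pi/4))] = 0/8 = 0
  <chi_1*chi_1, chi_6> = (1/8)[1*(1)*conj(1) + 1*(I)*conj(-I) + 1*(-1)*conj(-1) + 1*(-I)*conj(I) + 1*(1)*conj(1) + 1*(I)*conj(-I) + 1*(-1)*conj(-1) + 1*(-I)*conj(I)]
      = (1/8)[(1) + (-1) + (1) + (-1) + (1) + (-1) + (1) + (-1)] = 0/8 = 0
  <chi_1*chi_1, chi_7> = (1/8)[1*(1)*conj(1) + 1*(I)*conj(exp(-I*pi/4)) + 1*(-1)*conj(-I) + 1*(-I)*conj(exp(-3*I*pi/4)) + 1*(1)*conj(-1) + 1*(I)*conj(exp(3*I*pi/4)) + 1*(-1)*conj(I) + 1*(-I)*conj(exp(I*pi/4))]
      = (1/8)[(1) + (exp(3*I*pi/4)) + (-I) + (-exp(-3*I*pi/4)) + (-1) + (exp(-I*pi/4)) + (I) + (-exp(I*pi/4))] = 0/8 = 0
(Exp terms are combined using exp(i*s)*conj(exp(i*t)) = exp(i*(s-t)), and sums of them are collapsed using the identity that for every m > 1 the m distinct m-th roots of unity sum to 0, e.g. 1 + exp(2*I*pi/3) + exp(-2*I*pi/3) = 0.)
Hence the multiplicities are chi_2: 1. Dimension check: dim(chi_1)*dim(chi_1) = 1*1 = 1 and sum (mult * dim) = 1*1 = 1.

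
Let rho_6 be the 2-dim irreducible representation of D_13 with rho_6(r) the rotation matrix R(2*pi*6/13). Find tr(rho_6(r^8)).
chi_{rho_6}(r^8) = 2*cos(2*pi*6*8/13) = -2*cos(5*pi/13)

Derivation: rho_6(r^8) is rotation by angle 2*pi*6*8/13, whose trace is 2*cos(2*pi*6*8/13) = -2*cos(5*pi/13).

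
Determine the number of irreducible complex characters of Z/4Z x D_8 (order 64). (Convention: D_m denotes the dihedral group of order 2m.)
28

Solution. The number of irreducible complex representations of a finite group equals its number of conjugacy classes. For a direct product, #classes(G x H) = #classes(G) * #classes(H). Z/4Z has 4 classes (abelian), D_8 has 7 classes, so 4 * 7 = 28, so Z/4Z x D_8 (order 64) has exactly 28 irreducible complex representations.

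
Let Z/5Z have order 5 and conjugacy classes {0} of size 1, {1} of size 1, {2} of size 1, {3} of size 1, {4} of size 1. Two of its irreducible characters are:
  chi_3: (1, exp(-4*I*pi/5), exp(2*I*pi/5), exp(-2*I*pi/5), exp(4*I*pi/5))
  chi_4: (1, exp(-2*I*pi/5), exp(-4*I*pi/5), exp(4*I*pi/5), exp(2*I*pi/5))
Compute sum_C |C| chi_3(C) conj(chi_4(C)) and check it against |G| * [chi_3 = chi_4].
Sum = 0; so <chi_3, chi_4> = 0 (distinct irreducibles are orthogonal).

Argument: Compute term by term over conjugacy classes (|C| * chi_3(C) * conj(chi_4(C))):
  1*(1)*conj(1) + 1*(exp(-4*I*pi/5))*conj(exp(-2*I*pi/5)) + 1*(exp(2*I*pi/5))*conj(exp(-4*I*pi/5)) + 1*(exp(-2*I*pi/5))*conj(exp(4*I*pi/5)) + 1*(exp(4*I*pi/5))*conj(exp(2*I*pi/5))
  = (1) + (exp(-2*I*pi/5)) + (exp(-4*I*pi/5)) + (exp(4*I*pi/5)) + (exp(2*I*pi/5))
  = 0.
(Exp terms are combined using exp(i*s)*conj(exp(i*t)) = exp(i*(s-t)), and sums of them are collapsed using the identity that for every m > 1 the m distinct m-th roots of unity sum to 0, e.g. 1 + exp(2*I*pi/3) + exp(-2*I*pi/3) = 0.)
Dividing by |G| = 5 gives 0/5 = 0, matching the row-orthogonality relation <chi_3, chi_4> = [chi_3 = chi_4].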